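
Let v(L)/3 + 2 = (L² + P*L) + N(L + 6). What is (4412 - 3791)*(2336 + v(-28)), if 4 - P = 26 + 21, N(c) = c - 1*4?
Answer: 5102136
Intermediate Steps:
N(c) = -4 + c (N(c) = c - 4 = -4 + c)
P = -43 (P = 4 - (26 + 21) = 4 - 1*47 = 4 - 47 = -43)
v(L) = -126*L + 3*L² (v(L) = -6 + 3*((L² - 43*L) + (-4 + (L + 6))) = -6 + 3*((L² - 43*L) + (-4 + (6 + L))) = -6 + 3*((L² - 43*L) + (2 + L)) = -6 + 3*(2 + L² - 42*L) = -6 + (6 - 126*L + 3*L²) = -126*L + 3*L²)
(4412 - 3791)*(2336 + v(-28)) = (4412 - 3791)*(2336 + 3*(-28)*(-42 - 28)) = 621*(2336 + 3*(-28)*(-70)) = 621*(2336 + 5880) = 621*8216 = 5102136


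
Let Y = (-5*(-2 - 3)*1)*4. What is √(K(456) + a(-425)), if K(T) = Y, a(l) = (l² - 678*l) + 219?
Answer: √469094 ≈ 684.90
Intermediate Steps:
a(l) = 219 + l² - 678*l
Y = 100 (Y = (-5*(-5)*1)*4 = (25*1)*4 = 25*4 = 100)
K(T) = 100
√(K(456) + a(-425)) = √(100 + (219 + (-425)² - 678*(-425))) = √(100 + (219 + 180625 + 288150)) = √(100 + 468994) = √469094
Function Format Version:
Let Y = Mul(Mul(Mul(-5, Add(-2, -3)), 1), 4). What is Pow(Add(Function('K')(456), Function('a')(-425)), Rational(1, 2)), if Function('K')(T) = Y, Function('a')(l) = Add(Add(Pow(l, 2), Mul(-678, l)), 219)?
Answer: Pow(469094, Rational(1, 2)) ≈ 684.90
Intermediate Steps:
Function('a')(l) = Add(219, Pow(l, 2), Mul(-678, l))
Y = 100 (Y = Mul(Mul(Mul(-5, -5), 1), 4) = Mul(Mul(25, 1), 4) = Mul(25, 4) = 100)
Function('K')(T) = 100
Pow(Add(Function('K')(456), Function('a')(-425)), Rational(1, 2)) = Pow(Add(100, Add(219, Pow(-425, 2), Mul(-678, -425))), Rational(1, 2)) = Pow(Add(100, Add(219, 180625, 288150)), Rational(1, 2)) = Pow(Add(100, 468994), Rational(1, 2)) = Pow(469094, Rational(1, 2))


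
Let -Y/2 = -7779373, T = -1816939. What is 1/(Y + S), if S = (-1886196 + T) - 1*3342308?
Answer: 1/8513303 ≈ 1.1746e-7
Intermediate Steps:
Y = 15558746 (Y = -2*(-7779373) = 15558746)
S = -7045443 (S = (-1886196 - 1816939) - 1*3342308 = -3703135 - 3342308 = -7045443)
1/(Y + S) = 1/(15558746 - 7045443) = 1/8513303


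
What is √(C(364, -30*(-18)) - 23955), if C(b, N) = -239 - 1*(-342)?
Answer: 2*I*√5963 ≈ 154.44*I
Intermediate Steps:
C(b, N) = 103 (C(b, N) = -239 + 342 = 103)
√(C(364, -30*(-18)) - 23955) = √(103 - 23955) = √(-23852) = 2*I*√5963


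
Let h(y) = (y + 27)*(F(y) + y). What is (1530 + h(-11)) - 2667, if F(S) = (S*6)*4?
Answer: -5537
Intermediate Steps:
F(S) = 24*S (F(S) = (6*S)*4 = 24*S)
h(y) = 25*y*(27 + y) (h(y) = (y + 27)*(24*y + y) = (27 + y)*(25*y) = 25*y*(27 + y))
(1530 + h(-11)) - 2667 = (1530 + 25*(-11)*(27 - 11)) - 2667 = (1530 + 25*(-11)*16) - 2667 = (1530 - 4400) - 2667 = -2870 - 2667 = -5537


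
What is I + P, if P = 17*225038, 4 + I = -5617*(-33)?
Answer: 4011003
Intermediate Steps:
I = 185357 (I = -4 - 5617*(-33) = -4 + 185361 = 185357)
P = 3825646
I + P = 185357 + 3825646 = 4011003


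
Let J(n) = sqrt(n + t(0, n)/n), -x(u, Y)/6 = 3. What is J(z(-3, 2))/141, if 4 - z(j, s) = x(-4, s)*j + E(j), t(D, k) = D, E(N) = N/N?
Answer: I*sqrt(51)/141 ≈ 0.050648*I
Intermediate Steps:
E(N) = 1
x(u, Y) = -18 (x(u, Y) = -6*3 = -18)
z(j, s) = 3 + 18*j (z(j, s) = 4 - (-18*j + 1) = 4 - (1 - 18*j) = 4 + (-1 + 18*j) = 3 + 18*j)
J(n) = sqrt(n) (J(n) = sqrt(n + 0/n) = sqrt(n + 0) = sqrt(n))
J(z(-3, 2))/141 = sqrt(3 + 18*(-3))/141 = sqrt(3 - 54)*(1/141) = sqrt(-51)*(1/141) = (I*sqrt(51))*(1/141) = I*sqrt(51)/141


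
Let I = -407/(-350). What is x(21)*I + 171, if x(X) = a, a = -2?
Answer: 29518/175 ≈ 168.67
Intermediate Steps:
x(X) = -2
I = 407/350 (I = -407*(-1/350) = 407/350 ≈ 1.1629)
x(21)*I + 171 = -2*407/350 + 171 = -407/175 + 171 = 29518/175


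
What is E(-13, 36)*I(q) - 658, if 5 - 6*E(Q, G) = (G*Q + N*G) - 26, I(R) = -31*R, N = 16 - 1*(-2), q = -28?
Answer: -66640/3 ≈ -22213.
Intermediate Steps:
N = 18 (N = 16 + 2 = 18)
E(Q, G) = 31/6 - 3*G - G*Q/6 (E(Q, G) = ⅚ - ((G*Q + 18*G) - 26)/6 = ⅚ - ((18*G + G*Q) - 26)/6 = ⅚ - (-26 + 18*G + G*Q)/6 = ⅚ + (13/3 - 3*G - G*Q/6) = 31/6 - 3*G - G*Q/6)
E(-13, 36)*I(q) - 658 = (31/6 - 3*36 - ⅙*36*(-13))*(-31*(-28)) - 658 = (31/6 - 108 + 78)*868 - 658 = -149/6*868 - 658 = -64666/3 - 658 = -66640/3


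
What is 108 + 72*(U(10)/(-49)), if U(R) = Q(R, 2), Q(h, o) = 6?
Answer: 4860/49 ≈ 99.184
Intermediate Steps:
U(R) = 6
108 + 72*(U(10)/(-49)) = 108 + 72*(6/(-49)) = 108 + 72*(6*(-1/49)) = 108 + 72*(-6/49) = 108 - 432/49 = 4860/49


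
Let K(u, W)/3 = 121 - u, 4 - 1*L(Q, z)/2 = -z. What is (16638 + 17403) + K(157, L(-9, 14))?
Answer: 33933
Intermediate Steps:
L(Q, z) = 8 + 2*z (L(Q, z) = 8 - (-2)*z = 8 + 2*z)
K(u, W) = 363 - 3*u (K(u, W) = 3*(121 - u) = 363 - 3*u)
(16638 + 17403) + K(157, L(-9, 14)) = (16638 + 17403) + (363 - 3*157) = 34041 + (363 - 471) = 34041 - 108 = 33933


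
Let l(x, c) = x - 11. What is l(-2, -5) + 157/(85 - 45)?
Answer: -363/40 ≈ -9.0750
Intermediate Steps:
l(x, c) = -11 + x
l(-2, -5) + 157/(85 - 45) = (-11 - 2) + 157/(85 - 45) = -13 + 157/40 = -363/40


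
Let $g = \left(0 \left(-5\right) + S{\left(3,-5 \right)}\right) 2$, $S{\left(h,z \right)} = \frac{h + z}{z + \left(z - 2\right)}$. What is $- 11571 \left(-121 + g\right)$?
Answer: $1396234$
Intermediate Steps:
$S{\left(h,z \right)} = \frac{h + z}{-2 + 2 z}$ ($S{\left(h,z \right)} = \frac{h + z}{z + \left(-2 + z\right)} = \frac{h + z}{-2 + 2 z}$)
$g = \frac{1}{3}$ ($g = \left(0 \left(-5\right) + \frac{3 - 5}{2 \left(-1 - 5\right)}\right) 2 = \left(0 + \frac{1}{2} \frac{1}{-6} \left(-2\right)\right) 2 = \left(0 + \frac{1}{2} \left(- \frac{1}{6}\right) \left(-2\right)\right) 2 = \left(0 + \frac{1}{6}\right) 2 = \frac{1}{6} \cdot 2 = \frac{1}{3} \approx 0.33333$)
$- 11571 \left(-121 + g\right) = - 11571 \left(-121 + \frac{1}{3}\right) = \left(-11571\right) \left(- \frac{362}{3}\right) = 1396234$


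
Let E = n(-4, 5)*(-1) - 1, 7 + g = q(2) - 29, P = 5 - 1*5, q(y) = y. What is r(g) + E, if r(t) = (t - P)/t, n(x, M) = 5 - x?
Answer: -9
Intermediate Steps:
P = 0 (P = 5 - 5 = 0)
g = -34 (g = -7 + (2 - 29) = -7 - 27 = -34)
E = -10 (E = (5 - 1*(-4))*(-1) - 1 = (5 + 4)*(-1) - 1 = 9*(-1) - 1 = -9 - 1 = -10)
r(t) = 1 (r(t) = (t - 1*0)/t = (t + 0)/t = t/t = 1)
r(g) + E = 1 - 10 = -9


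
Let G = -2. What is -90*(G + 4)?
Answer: -180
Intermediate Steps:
-90*(G + 4) = -90*(-2 + 4) = -90*2 = -180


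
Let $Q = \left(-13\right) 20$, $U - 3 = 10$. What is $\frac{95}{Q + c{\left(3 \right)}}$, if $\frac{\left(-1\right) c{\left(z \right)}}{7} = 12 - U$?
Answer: $- \frac{95}{253} \approx -0.37549$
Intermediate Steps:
$U = 13$ ($U = 3 + 10 = 13$)
$c{\left(z \right)} = 7$ ($c{\left(z \right)} = - 7 \left(12 - 13\right) = \left(-7\right) \left(-1\right) = 7$)
$Q = -260$
$\frac{95}{Q + c{\left(3 \right)}} = \frac{95}{-260 + 7} = \frac{95}{-253} = 95 \left(- \frac{1}{253}\right) = - \frac{95}{253}$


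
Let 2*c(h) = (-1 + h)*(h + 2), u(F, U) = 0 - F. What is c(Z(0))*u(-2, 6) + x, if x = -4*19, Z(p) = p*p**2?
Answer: -78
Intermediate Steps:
u(F, U) = -F
Z(p) = p**3
c(h) = (-1 + h)*(2 + h)/2 (c(h) = ((-1 + h)*(h + 2))/2 = ((-1 + h)*(2 + h))/2 = (-1 + h)*(2 + h)/2)
x = -76
c(Z(0))*u(-2, 6) + x = (-1 + (1/2)*0**3 + (0**3)**2/2)*(-1*(-2)) - 76 = (-1 + (1/2)*0 + (1/2)*0**2)*2 - 76 = (-1 + 0 + (1/2)*0)*2 - 76 = (-1 + 0 + 0)*2 - 76 = -1*2 - 76 = -2 - 76 = -78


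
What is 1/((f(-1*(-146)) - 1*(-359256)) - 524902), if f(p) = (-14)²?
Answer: -1/165450 ≈ -6.0441e-6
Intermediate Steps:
f(p) = 196
1/((f(-1*(-146)) - 1*(-359256)) - 524902) = 1/((196 - 1*(-359256)) - 524902) = 1/((196 + 359256) - 524902) = 1/(359452 - 524902) = 1/(-165450) = -1/165450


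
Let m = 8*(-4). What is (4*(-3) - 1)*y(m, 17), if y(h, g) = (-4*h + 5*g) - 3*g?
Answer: -2106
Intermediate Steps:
m = -32
y(h, g) = -4*h + 2*g
(4*(-3) - 1)*y(m, 17) = (4*(-3) - 1)*(-4*(-32) + 2*17) = (-12 - 1)*(128 + 34) = -13*162 = -2106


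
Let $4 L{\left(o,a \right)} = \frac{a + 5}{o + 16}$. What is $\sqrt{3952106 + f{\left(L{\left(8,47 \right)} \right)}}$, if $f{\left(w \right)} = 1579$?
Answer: $\sqrt{3953685} \approx 1988.4$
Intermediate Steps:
$L{\left(o,a \right)} = \frac{5 + a}{4 \left(16 + o\right)}$ ($L{\left(o,a \right)} = \frac{\left(a + 5\right) \frac{1}{o + 16}}{4} = \frac{\left(5 + a\right) \frac{1}{16 + o}}{4} = \frac{\frac{1}{16 + o} \left(5 + a\right)}{4} = \frac{5 + a}{4 \left(16 + o\right)}$)
$\sqrt{3952106 + f{\left(L{\left(8,47 \right)} \right)}} = \sqrt{3952106 + 1579} = \sqrt{3953685}$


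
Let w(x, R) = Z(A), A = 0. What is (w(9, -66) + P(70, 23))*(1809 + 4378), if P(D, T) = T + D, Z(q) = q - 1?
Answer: 569204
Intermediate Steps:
Z(q) = -1 + q
w(x, R) = -1 (w(x, R) = -1 + 0 = -1)
P(D, T) = D + T
(w(9, -66) + P(70, 23))*(1809 + 4378) = (-1 + (70 + 23))*(1809 + 4378) = (-1 + 93)*6187 = 92*6187 = 569204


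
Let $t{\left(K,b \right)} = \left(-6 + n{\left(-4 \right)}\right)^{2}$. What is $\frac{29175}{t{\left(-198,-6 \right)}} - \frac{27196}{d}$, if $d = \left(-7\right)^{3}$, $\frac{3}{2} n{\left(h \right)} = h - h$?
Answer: $\frac{3662027}{4116} \approx 889.71$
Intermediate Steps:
$n{\left(h \right)} = 0$ ($n{\left(h \right)} = \frac{2 \left(h - h\right)}{3} = \frac{2}{3} \cdot 0 = 0$)
$d = -343$
$t{\left(K,b \right)} = 36$ ($t{\left(K,b \right)} = \left(-6 + 0\right)^{2} = \left(-6\right)^{2} = 36$)
$\frac{29175}{t{\left(-198,-6 \right)}} - \frac{27196}{d} = \frac{29175}{36} - \frac{27196}{-343} = 29175 \cdot \frac{1}{36} - - \frac{27196}{343} = \frac{9725}{12} + \frac{27196}{343} = \frac{3662027}{4116}$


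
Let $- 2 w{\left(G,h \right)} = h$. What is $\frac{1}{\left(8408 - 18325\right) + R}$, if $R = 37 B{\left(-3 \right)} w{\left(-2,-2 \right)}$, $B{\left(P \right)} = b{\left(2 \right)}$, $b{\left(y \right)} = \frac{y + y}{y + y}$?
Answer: $- \frac{1}{9880} \approx -0.00010121$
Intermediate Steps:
$b{\left(y \right)} = 1$ ($b{\left(y \right)} = \frac{2 y}{2 y} = 2 y \frac{1}{2 y} = 1$)
$w{\left(G,h \right)} = - \frac{h}{2}$
$B{\left(P \right)} = 1$
$R = 37$ ($R = 37 \cdot 1 \left(\left(- \frac{1}{2}\right) \left(-2\right)\right) = 37 \cdot 1 = 37$)
$\frac{1}{\left(8408 - 18325\right) + R} = \frac{1}{\left(8408 - 18325\right) + 37} = \frac{1}{-9917 + 37} = \frac{1}{-9880} = - \frac{1}{9880}$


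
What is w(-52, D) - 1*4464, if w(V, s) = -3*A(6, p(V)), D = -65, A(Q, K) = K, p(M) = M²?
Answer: -12576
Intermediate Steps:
w(V, s) = -3*V²
w(-52, D) - 1*4464 = -3*(-52)² - 1*4464 = -3*2704 - 4464 = -8112 - 4464 = -12576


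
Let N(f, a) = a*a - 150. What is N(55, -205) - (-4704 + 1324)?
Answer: 45255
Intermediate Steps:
N(f, a) = -150 + a² (N(f, a) = a² - 150 = -150 + a²)
N(55, -205) - (-4704 + 1324) = (-150 + (-205)²) - (-4704 + 1324) = (-150 + 42025) - 1*(-3380) = 41875 + 3380 = 45255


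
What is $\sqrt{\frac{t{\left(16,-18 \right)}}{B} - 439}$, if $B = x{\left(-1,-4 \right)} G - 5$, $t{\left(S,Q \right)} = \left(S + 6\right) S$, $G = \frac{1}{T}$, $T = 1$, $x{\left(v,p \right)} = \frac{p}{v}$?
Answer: $i \sqrt{791} \approx 28.125 i$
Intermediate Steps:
$G = 1$ ($G = 1^{-1} = 1$)
$t{\left(S,Q \right)} = S \left(6 + S\right)$ ($t{\left(S,Q \right)} = \left(6 + S\right) S = S \left(6 + S\right)$)
$B = -1$ ($B = - \frac{4}{-1} \cdot 1 - 5 = \left(-4\right) \left(-1\right) 1 - 5 = 4 \cdot 1 - 5 = 4 - 5 = -1$)
$\sqrt{\frac{t{\left(16,-18 \right)}}{B} - 439} = \sqrt{\frac{16 \left(6 + 16\right)}{-1} - 439} = \sqrt{16 \cdot 22 \left(-1\right) - 439} = \sqrt{352 \left(-1\right) - 439} = \sqrt{-352 - 439} = \sqrt{-791} = i \sqrt{791}$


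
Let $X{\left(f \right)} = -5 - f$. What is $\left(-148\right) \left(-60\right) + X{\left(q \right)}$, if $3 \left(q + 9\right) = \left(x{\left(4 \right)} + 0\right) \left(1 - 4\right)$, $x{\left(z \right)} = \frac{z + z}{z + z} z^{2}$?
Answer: $8900$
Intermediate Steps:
$x{\left(z \right)} = z^{2}$ ($x{\left(z \right)} = \frac{2 z}{2 z} z^{2} = 2 z \frac{1}{2 z} z^{2} = 1 z^{2} = z^{2}$)
$q = -25$ ($q = -9 + \frac{\left(4^{2} + 0\right) \left(1 - 4\right)}{3} = -9 + \frac{\left(16 + 0\right) \left(-3\right)}{3} = -9 + \frac{16 \left(-3\right)}{3} = -9 + \frac{1}{3} \left(-48\right) = -9 - 16 = -25$)
$\left(-148\right) \left(-60\right) + X{\left(q \right)} = \left(-148\right) \left(-60\right) - -20 = 8880 + \left(-5 + 25\right) = 8880 + 20 = 8900$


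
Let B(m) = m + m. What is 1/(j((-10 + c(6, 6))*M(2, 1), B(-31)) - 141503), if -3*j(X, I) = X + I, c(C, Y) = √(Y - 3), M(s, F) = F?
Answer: -424437/60048922322 + √3/60048922322 ≈ -7.0682e-6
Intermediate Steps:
B(m) = 2*m
c(C, Y) = √(-3 + Y)
j(X, I) = -I/3 - X/3 (j(X, I) = -(X + I)/3 = -(I + X)/3 = -I/3 - X/3)
1/(j((-10 + c(6, 6))*M(2, 1), B(-31)) - 141503) = 1/((-2*(-31)/3 - (-10 + √(-3 + 6))/3) - 141503) = 1/((-⅓*(-62) - (-10 + √3)/3) - 141503) = 1/((62/3 - (-10 + √3)/3) - 141503) = 1/((62/3 + (10/3 - √3/3)) - 141503) = 1/((24 - √3/3) - 141503) = 1/(-141479 - √3/3)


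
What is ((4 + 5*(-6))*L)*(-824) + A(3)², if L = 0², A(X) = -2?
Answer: 4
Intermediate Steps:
L = 0
((4 + 5*(-6))*L)*(-824) + A(3)² = ((4 + 5*(-6))*0)*(-824) + (-2)² = ((4 - 30)*0)*(-824) + 4 = -26*0*(-824) + 4 = 0*(-824) + 4 = 0 + 4 = 4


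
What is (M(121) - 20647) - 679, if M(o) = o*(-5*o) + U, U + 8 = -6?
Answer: -94545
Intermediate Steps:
U = -14 (U = -8 - 6 = -14)
M(o) = -14 - 5*o² (M(o) = o*(-5*o) - 14 = -5*o² - 14 = -14 - 5*o²)
(M(121) - 20647) - 679 = ((-14 - 5*121²) - 20647) - 679 = ((-14 - 5*14641) - 20647) - 679 = ((-14 - 73205) - 20647) - 679 = (-73219 - 20647) - 679 = -93866 - 679 = -94545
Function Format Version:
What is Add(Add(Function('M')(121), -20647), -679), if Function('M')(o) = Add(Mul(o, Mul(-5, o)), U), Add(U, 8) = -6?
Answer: -94545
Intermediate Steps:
U = -14 (U = Add(-8, -6) = -14)
Function('M')(o) = Add(-14, Mul(-5, Pow(o, 2))) (Function('M')(o) = Add(Mul(o, Mul(-5, o)), -14) = Add(Mul(-5, Pow(o, 2)), -14) = Add(-14, Mul(-5, Pow(o, 2))))
Add(Add(Function('M')(121), -20647), -679) = Add(Add(Add(-14, Mul(-5, Pow(121, 2))), -20647), -679) = Add(Add(Add(-14, Mul(-5, 14641)), -20647), -679) = Add(Add(Add(-14, -73205), -20647), -679) = Add(Add(-73219, -20647), -679) = Add(-93866, -679) = -94545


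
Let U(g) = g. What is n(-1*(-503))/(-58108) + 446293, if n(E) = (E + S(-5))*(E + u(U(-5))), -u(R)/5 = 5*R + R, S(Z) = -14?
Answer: 25932874327/58108 ≈ 4.4629e+5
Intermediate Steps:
u(R) = -30*R (u(R) = -5*(5*R + R) = -30*R)
n(E) = (-14 + E)*(150 + E) (n(E) = (E - 14)*(E - 30*(-5)) = (-14 + E)*(E + 150) = (-14 + E)*(150 + E))
n(-1*(-503))/(-58108) + 446293 = (-2100 + (-1*(-503))² + 136*(-1*(-503)))/(-58108) + 446293 = (-2100 + 503² + 136*503)*(-1/58108) + 446293 = (-2100 + 253009 + 68408)*(-1/58108) + 446293 = 319317*(-1/58108) + 446293 = -319317/58108 + 446293 = 25932874327/58108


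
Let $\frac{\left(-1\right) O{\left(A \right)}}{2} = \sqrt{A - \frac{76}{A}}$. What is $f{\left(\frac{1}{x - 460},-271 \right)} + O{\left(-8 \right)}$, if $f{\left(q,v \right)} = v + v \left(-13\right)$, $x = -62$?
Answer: $3252 - \sqrt{6} \approx 3249.6$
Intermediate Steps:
$O{\left(A \right)} = - 2 \sqrt{A - \frac{76}{A}}$
$f{\left(q,v \right)} = - 12 v$ ($f{\left(q,v \right)} = v - 13 v = - 12 v$)
$f{\left(\frac{1}{x - 460},-271 \right)} + O{\left(-8 \right)} = \left(-12\right) \left(-271\right) - 2 \sqrt{-8 - \frac{76}{-8}} = 3252 - 2 \sqrt{-8 - - \frac{19}{2}} = 3252 - 2 \sqrt{-8 + \frac{19}{2}} = 3252 - 2 \sqrt{\frac{3}{2}} = 3252 - 2 \frac{\sqrt{6}}{2} = 3252 - \sqrt{6}$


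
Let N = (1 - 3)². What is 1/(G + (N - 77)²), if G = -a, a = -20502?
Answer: 1/25831 ≈ 3.8713e-5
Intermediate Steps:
N = 4 (N = (-2)² = 4)
G = 20502 (G = -1*(-20502) = 20502)
1/(G + (N - 77)²) = 1/(20502 + (4 - 77)²) = 1/(20502 + (-73)²) = 1/(20502 + 5329) = 1/25831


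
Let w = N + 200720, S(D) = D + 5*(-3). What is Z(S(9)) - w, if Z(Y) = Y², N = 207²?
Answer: -243533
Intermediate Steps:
S(D) = -15 + D (S(D) = D - 15 = -15 + D)
N = 42849
w = 243569 (w = 42849 + 200720 = 243569)
Z(S(9)) - w = (-15 + 9)² - 1*243569 = (-6)² - 243569 = 36 - 243569 = -243533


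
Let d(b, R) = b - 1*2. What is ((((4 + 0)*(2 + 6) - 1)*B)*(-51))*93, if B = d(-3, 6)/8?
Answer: 735165/8 ≈ 91896.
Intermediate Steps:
d(b, R) = -2 + b (d(b, R) = b - 2 = -2 + b)
B = -5/8 (B = (-2 - 3)/8 = -5*⅛ = -5/8 ≈ -0.62500)
((((4 + 0)*(2 + 6) - 1)*B)*(-51))*93 = ((((4 + 0)*(2 + 6) - 1)*(-5/8))*(-51))*93 = (((4*8 - 1)*(-5/8))*(-51))*93 = (((32 - 1)*(-5/8))*(-51))*93 = ((31*(-5/8))*(-51))*93 = -155/8*(-51)*93 = (7905/8)*93 = 735165/8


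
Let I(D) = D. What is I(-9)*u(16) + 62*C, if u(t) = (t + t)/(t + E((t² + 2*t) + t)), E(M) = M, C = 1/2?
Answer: 301/10 ≈ 30.100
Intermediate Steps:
C = ½ ≈ 0.50000
u(t) = 2*t/(t² + 4*t) (u(t) = (t + t)/(t + ((t² + 2*t) + t)) = (2*t)/(t + (t² + 3*t)) = (2*t)/(t² + 4*t) = 2*t/(t² + 4*t))
I(-9)*u(16) + 62*C = -18/(4 + 16) + 62*(½) = -18/20 + 31 = -9*⅒ + 31 = -9/10 + 31 = 301/10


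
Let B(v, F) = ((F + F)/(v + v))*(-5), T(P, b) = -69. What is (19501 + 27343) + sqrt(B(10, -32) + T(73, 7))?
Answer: 46844 + I*sqrt(53) ≈ 46844.0 + 7.2801*I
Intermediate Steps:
B(v, F) = -5*F/v (B(v, F) = ((2*F)/((2*v)))*(-5) = ((2*F)*(1/(2*v)))*(-5) = (F/v)*(-5) = -5*F/v)
(19501 + 27343) + sqrt(B(10, -32) + T(73, 7)) = (19501 + 27343) + sqrt(-5*(-32)/10 - 69) = 46844 + sqrt(-5*(-32)*1/10 - 69) = 46844 + sqrt(16 - 69) = 46844 + sqrt(-53) = 46844 + I*sqrt(53)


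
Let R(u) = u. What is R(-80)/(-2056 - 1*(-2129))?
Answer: -80/73 ≈ -1.0959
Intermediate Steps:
R(-80)/(-2056 - 1*(-2129)) = -80/(-2056 - 1*(-2129)) = -80/(-2056 + 2129) = -80/73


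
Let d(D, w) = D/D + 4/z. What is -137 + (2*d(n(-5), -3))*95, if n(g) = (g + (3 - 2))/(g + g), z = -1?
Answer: -707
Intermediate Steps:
n(g) = (1 + g)/(2*g) (n(g) = (g + 1)/((2*g)) = (1 + g)*(1/(2*g)) = (1 + g)/(2*g))
d(D, w) = -3 (d(D, w) = D/D + 4/(-1) = 1 + 4*(-1) = 1 - 4 = -3)
-137 + (2*d(n(-5), -3))*95 = -137 + (2*(-3))*95 = -137 - 6*95 = -137 - 570 = -707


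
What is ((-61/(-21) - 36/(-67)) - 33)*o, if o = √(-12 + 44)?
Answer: -166352*√2/1407 ≈ -167.20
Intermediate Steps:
o = 4*√2 (o = √32 = 4*√2 ≈ 5.6569)
((-61/(-21) - 36/(-67)) - 33)*o = ((-61/(-21) - 36/(-67)) - 33)*(4*√2) = ((-61*(-1/21) - 36*(-1/67)) - 33)*(4*√2) = ((61/21 + 36/67) - 33)*(4*√2) = (4843/1407 - 33)*(4*√2) = -166352*√2/1407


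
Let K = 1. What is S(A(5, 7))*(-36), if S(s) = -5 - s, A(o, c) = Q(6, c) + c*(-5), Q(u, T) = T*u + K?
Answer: 468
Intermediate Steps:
Q(u, T) = 1 + T*u (Q(u, T) = T*u + 1 = 1 + T*u)
A(o, c) = 1 + c (A(o, c) = (1 + c*6) + c*(-5) = (1 + 6*c) - 5*c = 1 + c)
S(A(5, 7))*(-36) = (-5 - (1 + 7))*(-36) = (-5 - 1*8)*(-36) = (-5 - 8)*(-36) = -13*(-36) = 468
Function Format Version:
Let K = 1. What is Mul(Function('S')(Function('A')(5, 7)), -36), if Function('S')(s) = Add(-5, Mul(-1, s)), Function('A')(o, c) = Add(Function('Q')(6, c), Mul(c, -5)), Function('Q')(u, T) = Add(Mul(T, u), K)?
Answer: 468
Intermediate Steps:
Function('Q')(u, T) = Add(1, Mul(T, u)) (Function('Q')(u, T) = Add(Mul(T, u), 1) = Add(1, Mul(T, u)))
Function('A')(o, c) = Add(1, c) (Function('A')(o, c) = Add(Add(1, Mul(c, 6)), Mul(c, -5)) = Add(Add(1, Mul(6, c)), Mul(-5, c)) = Add(1, c))
Mul(Function('S')(Function('A')(5, 7)), -36) = Mul(Add(-5, Mul(-1, Add(1, 7))), -36) = Mul(Add(-5, Mul(-1, 8)), -36) = Mul(Add(-5, -8), -36) = Mul(-13, -36) = 468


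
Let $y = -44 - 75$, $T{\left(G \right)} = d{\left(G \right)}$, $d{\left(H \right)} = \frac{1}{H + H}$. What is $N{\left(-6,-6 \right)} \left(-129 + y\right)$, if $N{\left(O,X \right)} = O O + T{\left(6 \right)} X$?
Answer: $-8804$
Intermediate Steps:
$d{\left(H \right)} = \frac{1}{2 H}$
$T{\left(G \right)} = \frac{1}{2 G}$
$y = -119$
$N{\left(O,X \right)} = O^{2} + \frac{X}{12}$ ($N{\left(O,X \right)} = O O + \frac{1}{2 \cdot 6} X = O^{2} + \frac{1}{2} \cdot \frac{1}{6} X = O^{2} + \frac{X}{12}$)
$N{\left(-6,-6 \right)} \left(-129 + y\right) = \left(\left(-6\right)^{2} + \frac{1}{12} \left(-6\right)\right) \left(-129 - 119\right) = \left(36 - \frac{1}{2}\right) \left(-248\right) = \frac{71}{2} \left(-248\right) = -8804$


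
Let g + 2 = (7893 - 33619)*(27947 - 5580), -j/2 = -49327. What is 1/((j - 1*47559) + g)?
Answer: -1/575362349 ≈ -1.7380e-9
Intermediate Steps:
j = 98654 (j = -2*(-49327) = 98654)
g = -575413444 (g = -2 + (7893 - 33619)*(27947 - 5580) = -2 - 25726*22367 = -2 - 575413442 = -575413444)
1/((j - 1*47559) + g) = 1/((98654 - 1*47559) - 575413444) = 1/((98654 - 47559) - 575413444) = 1/(51095 - 575413444) = 1/(-575362349) = -1/575362349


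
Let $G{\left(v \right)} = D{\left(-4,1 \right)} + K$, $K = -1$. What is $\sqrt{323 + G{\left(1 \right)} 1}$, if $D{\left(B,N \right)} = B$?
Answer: $\sqrt{318} \approx 17.833$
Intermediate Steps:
$G{\left(v \right)} = -5$ ($G{\left(v \right)} = -4 - 1 = -5$)
$\sqrt{323 + G{\left(1 \right)} 1} = \sqrt{323 - 5} = \sqrt{318}$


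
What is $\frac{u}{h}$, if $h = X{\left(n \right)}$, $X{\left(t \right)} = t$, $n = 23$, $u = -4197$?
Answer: $- \frac{4197}{23} \approx -182.48$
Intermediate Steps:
$h = 23$
$\frac{u}{h} = - \frac{4197}{23}$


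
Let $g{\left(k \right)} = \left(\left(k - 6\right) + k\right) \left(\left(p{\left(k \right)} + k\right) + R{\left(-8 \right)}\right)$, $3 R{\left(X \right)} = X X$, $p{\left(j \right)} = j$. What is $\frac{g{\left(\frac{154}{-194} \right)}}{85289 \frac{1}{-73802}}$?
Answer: $\frac{18359575936}{141614859} \approx 129.64$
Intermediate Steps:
$R{\left(X \right)} = \frac{X^{2}}{3}$ ($R{\left(X \right)} = \frac{X X}{3} = \frac{X^{2}}{3}$)
$g{\left(k \right)} = \left(-6 + 2 k\right) \left(\frac{64}{3} + 2 k\right)$ ($g{\left(k \right)} = \left(\left(k - 6\right) + k\right) \left(\left(k + k\right) + \frac{\left(-8\right)^{2}}{3}\right) = \left(\left(-6 + k\right) + k\right) \left(2 k + \frac{1}{3} \cdot 64\right) = \left(-6 + 2 k\right) \left(2 k + \frac{64}{3}\right) = \left(-6 + 2 k\right) \left(\frac{64}{3} + 2 k\right)$)
$\frac{g{\left(\frac{154}{-194} \right)}}{85289 \frac{1}{-73802}} = \frac{-128 + 4 \left(\frac{154}{-194}\right)^{2} + \frac{92 \frac{154}{-194}}{3}}{85289 \frac{1}{-73802}} = \frac{-128 + 4 \left(154 \left(- \frac{1}{194}\right)\right)^{2} + \frac{92 \cdot 154 \left(- \frac{1}{194}\right)}{3}}{85289 \left(- \frac{1}{73802}\right)} = \frac{-128 + 4 \left(- \frac{77}{97}\right)^{2} + \frac{92}{3} \left(- \frac{77}{97}\right)}{- \frac{85289}{73802}} = \left(-128 + 4 \cdot \frac{5929}{9409} - \frac{7084}{291}\right) \left(- \frac{73802}{85289}\right) = \left(-128 + \frac{23716}{9409} - \frac{7084}{291}\right) \left(- \frac{73802}{85289}\right) = \left(- \frac{4229056}{28227}\right) \left(- \frac{73802}{85289}\right) = \frac{18359575936}{141614859}$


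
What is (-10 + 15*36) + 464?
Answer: 994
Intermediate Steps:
(-10 + 15*36) + 464 = (-10 + 540) + 464 = 530 + 464 = 994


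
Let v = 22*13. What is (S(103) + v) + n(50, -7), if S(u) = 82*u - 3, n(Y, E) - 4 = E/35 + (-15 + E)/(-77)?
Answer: 305658/35 ≈ 8733.1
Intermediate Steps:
n(Y, E) = 323/77 + 6*E/385 (n(Y, E) = 4 + (E/35 + (-15 + E)/(-77)) = 4 + (E*(1/35) + (-15 + E)*(-1/77)) = 4 + (E/35 + (15/77 - E/77)) = 4 + (15/77 + 6*E/385) = 323/77 + 6*E/385)
S(u) = -3 + 82*u
v = 286
(S(103) + v) + n(50, -7) = ((-3 + 82*103) + 286) + (323/77 + (6/385)*(-7)) = ((-3 + 8446) + 286) + (323/77 - 6/55) = (8443 + 286) + 143/35 = 8729 + 143/35 = 305658/35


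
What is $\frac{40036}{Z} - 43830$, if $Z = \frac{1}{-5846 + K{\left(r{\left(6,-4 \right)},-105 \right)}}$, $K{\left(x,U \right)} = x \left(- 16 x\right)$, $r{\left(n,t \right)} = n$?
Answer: $-257155022$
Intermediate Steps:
$K{\left(x,U \right)} = - 16 x^{2}$
$Z = - \frac{1}{6422}$ ($Z = \frac{1}{-5846 - 16 \cdot 6^{2}} = \frac{1}{-5846 - 576} = \frac{1}{-6422} = - \frac{1}{6422} \approx -0.00015571$)
$\frac{40036}{Z} - 43830 = \frac{40036}{- \frac{1}{6422}} - 43830 = 40036 \left(-6422\right) - 43830 = -257111192 - 43830 = -257155022$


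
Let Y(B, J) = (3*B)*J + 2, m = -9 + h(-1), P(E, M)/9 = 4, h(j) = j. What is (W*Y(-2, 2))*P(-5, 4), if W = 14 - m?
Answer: -8640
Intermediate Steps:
P(E, M) = 36 (P(E, M) = 9*4 = 36)
m = -10 (m = -9 - 1 = -10)
Y(B, J) = 2 + 3*B*J (Y(B, J) = 3*B*J + 2 = 2 + 3*B*J)
W = 24 (W = 14 - 1*(-10) = 14 + 10 = 24)
(W*Y(-2, 2))*P(-5, 4) = (24*(2 + 3*(-2)*2))*36 = (24*(2 - 12))*36 = (24*(-10))*36 = -240*36 = -8640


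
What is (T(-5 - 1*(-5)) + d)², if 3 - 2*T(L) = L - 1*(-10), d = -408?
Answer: 677329/4 ≈ 1.6933e+5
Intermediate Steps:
T(L) = -7/2 - L/2 (T(L) = 3/2 - (L - 1*(-10))/2 = 3/2 - (L + 10)/2 = 3/2 - (10 + L)/2 = 3/2 + (-5 - L/2) = -7/2 - L/2)
(T(-5 - 1*(-5)) + d)² = ((-7/2 - (-5 - 1*(-5))/2) - 408)² = ((-7/2 - (-5 + 5)/2) - 408)² = ((-7/2 - ½*0) - 408)² = ((-7/2 + 0) - 408)² = (-7/2 - 408)² = (-823/2)² = 677329/4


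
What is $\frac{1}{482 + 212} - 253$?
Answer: $- \frac{175581}{694} \approx -253.0$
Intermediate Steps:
$\frac{1}{482 + 212} - 253 = \frac{1}{694} - 253 = - \frac{175581}{694}$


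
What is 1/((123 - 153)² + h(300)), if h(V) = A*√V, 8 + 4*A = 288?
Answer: -3/2200 + 7*√3/6600 ≈ 0.00047339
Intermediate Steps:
A = 70 (A = -2 + (¼)*288 = -2 + 72 = 70)
h(V) = 70*√V
1/((123 - 153)² + h(300)) = 1/((123 - 153)² + 70*√300) = 1/((-30)² + 70*(10*√3)) = 1/(900 + 700*√3)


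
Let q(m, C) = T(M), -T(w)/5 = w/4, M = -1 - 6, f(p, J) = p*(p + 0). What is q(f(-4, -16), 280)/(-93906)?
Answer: -35/375624 ≈ -9.3178e-5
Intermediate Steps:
f(p, J) = p² (f(p, J) = p*p = p²)
M = -7
T(w) = -5*w/4
q(m, C) = 35/4 (q(m, C) = -5/4*(-7) = 35/4)
q(f(-4, -16), 280)/(-93906) = (35/4)/(-93906) = (35/4)*(-1/93906) = -35/375624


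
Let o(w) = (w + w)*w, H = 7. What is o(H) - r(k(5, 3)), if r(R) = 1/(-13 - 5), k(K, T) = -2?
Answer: 1765/18 ≈ 98.056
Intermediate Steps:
o(w) = 2*w² (o(w) = (2*w)*w = 2*w²)
r(R) = -1/18 (r(R) = 1/(-18) = -1/18)
o(H) - r(k(5, 3)) = 2*7² - 1*(-1/18) = 2*49 + 1/18 = 98 + 1/18 = 1765/18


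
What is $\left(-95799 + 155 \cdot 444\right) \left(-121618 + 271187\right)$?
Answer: $-4035222051$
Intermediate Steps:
$\left(-95799 + 155 \cdot 444\right) \left(-121618 + 271187\right) = \left(-95799 + 68820\right) 149569 = \left(-26979\right) 149569 = -4035222051$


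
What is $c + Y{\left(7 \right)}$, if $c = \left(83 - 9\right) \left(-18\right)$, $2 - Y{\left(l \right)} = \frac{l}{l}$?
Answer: $-1331$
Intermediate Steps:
$Y{\left(l \right)} = 1$ ($Y{\left(l \right)} = 2 - \frac{l}{l} = 2 - 1 = 1$)
$c = -1332$ ($c = \left(83 - 9\right) \left(-18\right) = 74 \left(-18\right) = -1332$)
$c + Y{\left(7 \right)} = -1332 + 1 = -1331$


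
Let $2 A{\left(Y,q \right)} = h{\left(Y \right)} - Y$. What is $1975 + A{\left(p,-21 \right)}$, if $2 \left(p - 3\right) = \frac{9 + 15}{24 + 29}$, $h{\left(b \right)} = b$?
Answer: $1975$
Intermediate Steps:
$p = \frac{171}{53}$ ($p = 3 + \frac{\left(9 + 15\right) \frac{1}{24 + 29}}{2} = 3 + \frac{24 \cdot \frac{1}{53}}{2} = 3 + \frac{1}{2} \cdot \frac{24}{53} = 3 + \frac{12}{53} = \frac{171}{53} \approx 3.2264$)
$A{\left(Y,q \right)} = 0$ ($A{\left(Y,q \right)} = \frac{Y - Y}{2} = \frac{1}{2} \cdot 0 = 0$)
$1975 + A{\left(p,-21 \right)} = 1975 + 0 = 1975$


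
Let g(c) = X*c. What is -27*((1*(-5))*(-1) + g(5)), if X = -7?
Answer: 810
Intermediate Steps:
g(c) = -7*c
-27*((1*(-5))*(-1) + g(5)) = -27*((1*(-5))*(-1) - 7*5) = -27*(-5*(-1) - 35) = -27*(5 - 35) = -27*(-30) = 810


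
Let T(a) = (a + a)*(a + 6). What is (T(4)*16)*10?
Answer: 12800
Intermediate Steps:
T(a) = 2*a*(6 + a) (T(a) = (2*a)*(6 + a) = 2*a*(6 + a))
(T(4)*16)*10 = ((2*4*(6 + 4))*16)*10 = ((2*4*10)*16)*10 = (80*16)*10 = 1280*10 = 12800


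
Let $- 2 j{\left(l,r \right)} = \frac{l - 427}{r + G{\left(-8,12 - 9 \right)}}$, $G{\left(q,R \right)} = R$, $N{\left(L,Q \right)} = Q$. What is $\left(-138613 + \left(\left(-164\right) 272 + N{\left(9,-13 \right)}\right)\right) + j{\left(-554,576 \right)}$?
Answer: $- \frac{70727997}{386} \approx -1.8323 \cdot 10^{5}$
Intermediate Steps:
$j{\left(l,r \right)} = - \frac{-427 + l}{2 \left(3 + r\right)}$ ($j{\left(l,r \right)} = - \frac{\left(l - 427\right) \frac{1}{r + \left(12 - 9\right)}}{2} = - \frac{\left(-427 + l\right) \frac{1}{r + \left(12 - 9\right)}}{2} = - \frac{\left(-427 + l\right) \frac{1}{r + 3}}{2} = - \frac{\left(-427 + l\right) \frac{1}{3 + r}}{2} = - \frac{\frac{1}{3 + r} \left(-427 + l\right)}{2} = - \frac{-427 + l}{2 \left(3 + r\right)}$)
$\left(-138613 + \left(\left(-164\right) 272 + N{\left(9,-13 \right)}\right)\right) + j{\left(-554,576 \right)} = \left(-138613 - 44621\right) + \frac{427 - -554}{2 \left(3 + 576\right)} = \left(-138613 - 44621\right) + \frac{427 + 554}{2 \cdot 579} = \left(-138613 - 44621\right) + \frac{1}{2} \cdot \frac{1}{579} \cdot 981 = -183234 + \frac{327}{386} = - \frac{70727997}{386}$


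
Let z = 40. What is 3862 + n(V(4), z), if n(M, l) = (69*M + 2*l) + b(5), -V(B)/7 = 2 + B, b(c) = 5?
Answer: 1049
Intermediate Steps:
V(B) = -14 - 7*B (V(B) = -7*(2 + B) = -14 - 7*B)
n(M, l) = 5 + 2*l + 69*M (n(M, l) = (69*M + 2*l) + 5 = (2*l + 69*M) + 5 = 5 + 2*l + 69*M)
3862 + n(V(4), z) = 3862 + (5 + 2*40 + 69*(-14 - 7*4)) = 3862 + (5 + 80 + 69*(-14 - 28)) = 3862 + (5 + 80 + 69*(-42)) = 3862 + (5 + 80 - 2898) = 3862 - 2813 = 1049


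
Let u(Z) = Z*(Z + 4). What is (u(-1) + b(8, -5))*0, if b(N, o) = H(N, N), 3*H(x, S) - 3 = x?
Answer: 0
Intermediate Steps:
H(x, S) = 1 + x/3
b(N, o) = 1 + N/3
u(Z) = Z*(4 + Z)
(u(-1) + b(8, -5))*0 = (-(4 - 1) + (1 + (1/3)*8))*0 = (-1*3 + (1 + 8/3))*0 = (-3 + 11/3)*0 = (2/3)*0 = 0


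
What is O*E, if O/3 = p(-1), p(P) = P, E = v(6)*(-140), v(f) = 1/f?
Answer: 70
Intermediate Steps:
v(f) = 1/f
E = -70/3 (E = -140/6 = (1/6)*(-140) = -70/3 ≈ -23.333)
O = -3 (O = 3*(-1) = -3)
O*E = -3*(-70/3) = 70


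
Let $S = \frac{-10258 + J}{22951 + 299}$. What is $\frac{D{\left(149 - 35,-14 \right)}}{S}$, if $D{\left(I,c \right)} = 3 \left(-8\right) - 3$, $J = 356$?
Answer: $\frac{313875}{4951} \approx 63.396$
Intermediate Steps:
$D{\left(I,c \right)} = -27$ ($D{\left(I,c \right)} = -24 - 3 = -27$)
$S = - \frac{4951}{11625}$ ($S = \frac{-10258 + 356}{22951 + 299} = - \frac{9902}{23250} = \left(-9902\right) \frac{1}{23250} = - \frac{4951}{11625} \approx -0.42589$)
$\frac{D{\left(149 - 35,-14 \right)}}{S} = - \frac{27}{- \frac{4951}{11625}} = \left(-27\right) \left(- \frac{11625}{4951}\right) = \frac{313875}{4951}$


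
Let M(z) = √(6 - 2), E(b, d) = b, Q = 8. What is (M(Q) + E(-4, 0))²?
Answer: 4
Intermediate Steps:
M(z) = 2 (M(z) = √4 = 2)
(M(Q) + E(-4, 0))² = (2 - 4)² = (-2)² = 4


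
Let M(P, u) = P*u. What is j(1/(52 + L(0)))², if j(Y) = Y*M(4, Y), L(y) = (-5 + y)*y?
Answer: 1/456976 ≈ 2.1883e-6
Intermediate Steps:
L(y) = y*(-5 + y)
j(Y) = 4*Y² (j(Y) = Y*(4*Y) = 4*Y²)
j(1/(52 + L(0)))² = (4*(1/(52 + 0*(-5 + 0)))²)² = (4*(1/(52 + 0*(-5)))²)² = (4*(1/(52 + 0))²)² = (4*(1/52)²)² = (4*(1/2704))² = (1/676)² = 1/456976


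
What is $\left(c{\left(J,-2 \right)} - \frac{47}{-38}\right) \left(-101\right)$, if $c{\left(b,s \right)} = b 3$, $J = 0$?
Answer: $- \frac{4747}{38} \approx -124.92$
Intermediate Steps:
$c{\left(b,s \right)} = 3 b$
$\left(c{\left(J,-2 \right)} - \frac{47}{-38}\right) \left(-101\right) = \left(3 \cdot 0 - \frac{47}{-38}\right) \left(-101\right) = \left(0 - - \frac{47}{38}\right) \left(-101\right) = \left(0 + \frac{47}{38}\right) \left(-101\right) = \frac{47}{38} \left(-101\right) = - \frac{4747}{38}$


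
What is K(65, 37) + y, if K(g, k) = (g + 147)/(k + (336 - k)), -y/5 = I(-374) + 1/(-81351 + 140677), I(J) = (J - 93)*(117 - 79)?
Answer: 221089403089/2491692 ≈ 88731.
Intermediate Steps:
I(J) = -3534 + 38*J (I(J) = (-93 + J)*38 = -3534 + 38*J)
y = 5263995975/59326 (y = -5*((-3534 + 38*(-374)) + 1/(-81351 + 140677)) = -5*((-3534 - 14212) + 1/59326) = -5*(-17746 + 1/59326) = -5*(-1052799195/59326) = 5263995975/59326 ≈ 88730.)
K(g, k) = 7/16 + g/336 (K(g, k) = (147 + g)/336 = (147 + g)*(1/336) = 7/16 + g/336)
K(65, 37) + y = (7/16 + (1/336)*65) + 5263995975/59326 = (7/16 + 65/336) + 5263995975/59326 = 53/84 + 5263995975/59326 = 221089403089/2491692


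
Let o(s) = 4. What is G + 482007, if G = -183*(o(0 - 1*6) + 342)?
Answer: 418689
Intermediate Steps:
G = -63318 (G = -183*(4 + 342) = -183*346 = -63318)
G + 482007 = -63318 + 482007 = 418689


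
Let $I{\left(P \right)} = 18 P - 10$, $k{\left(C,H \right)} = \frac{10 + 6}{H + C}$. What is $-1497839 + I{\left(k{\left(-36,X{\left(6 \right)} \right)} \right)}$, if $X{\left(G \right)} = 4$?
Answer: $-1497858$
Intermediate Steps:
$k{\left(C,H \right)} = \frac{16}{C + H}$
$I{\left(P \right)} = -10 + 18 P$
$-1497839 + I{\left(k{\left(-36,X{\left(6 \right)} \right)} \right)} = -1497839 - \left(10 - 18 \frac{16}{-36 + 4}\right) = -1497839 - \left(10 - 18 \frac{16}{-32}\right) = -1497839 - \left(10 - 18 \cdot 16 \left(- \frac{1}{32}\right)\right) = -1497839 + \left(-10 + 18 \left(- \frac{1}{2}\right)\right) = -1497839 - 19 = -1497858$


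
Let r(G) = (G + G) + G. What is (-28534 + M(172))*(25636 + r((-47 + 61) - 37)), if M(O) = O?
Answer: -725131254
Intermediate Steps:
r(G) = 3*G (r(G) = 2*G + G = 3*G)
(-28534 + M(172))*(25636 + r((-47 + 61) - 37)) = (-28534 + 172)*(25636 + 3*((-47 + 61) - 37)) = -28362*(25636 + 3*(14 - 37)) = -28362*(25636 + 3*(-23)) = -28362*(25636 - 69) = -28362*25567 = -725131254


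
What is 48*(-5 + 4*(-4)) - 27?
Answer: -1035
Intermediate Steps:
48*(-5 + 4*(-4)) - 27 = 48*(-5 - 16) - 27 = 48*(-21) - 27 = -1008 - 27 = -1035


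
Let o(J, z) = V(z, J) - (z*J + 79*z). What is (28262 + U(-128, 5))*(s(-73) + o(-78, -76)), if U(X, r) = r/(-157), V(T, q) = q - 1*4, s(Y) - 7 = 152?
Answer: 678880737/157 ≈ 4.3241e+6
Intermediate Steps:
s(Y) = 159 (s(Y) = 7 + 152 = 159)
V(T, q) = -4 + q (V(T, q) = q - 4 = -4 + q)
U(X, r) = -r/157 (U(X, r) = r*(-1/157) = -r/157)
o(J, z) = -4 + J - 79*z - J*z (o(J, z) = (-4 + J) - (z*J + 79*z) = (-4 + J) - (J*z + 79*z) = (-4 + J) - (79*z + J*z) = (-4 + J) + (-79*z - J*z) = -4 + J - 79*z - J*z)
(28262 + U(-128, 5))*(s(-73) + o(-78, -76)) = (28262 - 1/157*5)*(159 + (-4 - 78 - 79*(-76) - 1*(-78)*(-76))) = (28262 - 5/157)*(159 + (-4 - 78 + 6004 - 5928)) = 4437129*(159 - 6)/157 = (4437129/157)*153 = 678880737/157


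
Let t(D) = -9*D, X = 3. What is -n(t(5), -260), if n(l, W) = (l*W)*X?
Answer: -35100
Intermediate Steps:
n(l, W) = 3*W*l (n(l, W) = (l*W)*3 = (W*l)*3 = 3*W*l)
-n(t(5), -260) = -3*(-260)*(-9*5) = -3*(-260)*(-45) = -1*35100 = -35100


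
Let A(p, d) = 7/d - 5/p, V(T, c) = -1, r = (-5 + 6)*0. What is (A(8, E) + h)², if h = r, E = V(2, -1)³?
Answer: 3721/64 ≈ 58.141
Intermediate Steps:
r = 0 (r = 1*0 = 0)
E = -1 (E = (-1)³ = -1)
A(p, d) = -5/p + 7/d
h = 0
(A(8, E) + h)² = ((-5/8 + 7/(-1)) + 0)² = ((-5*⅛ + 7*(-1)) + 0)² = ((-5/8 - 7) + 0)² = (-61/8 + 0)² = (-61/8)² = 3721/64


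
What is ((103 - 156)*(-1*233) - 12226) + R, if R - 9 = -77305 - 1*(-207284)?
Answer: 130111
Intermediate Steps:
R = 129988 (R = 9 + (-77305 - 1*(-207284)) = 9 + (-77305 + 207284) = 9 + 129979 = 129988)
((103 - 156)*(-1*233) - 12226) + R = ((103 - 156)*(-1*233) - 12226) + 129988 = (-53*(-233) - 12226) + 129988 = (12349 - 12226) + 129988 = 123 + 129988 = 130111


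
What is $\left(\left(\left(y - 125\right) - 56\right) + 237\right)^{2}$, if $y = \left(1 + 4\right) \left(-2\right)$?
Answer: $2116$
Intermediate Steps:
$y = -10$ ($y = 5 \left(-2\right) = -10$)
$\left(\left(\left(y - 125\right) - 56\right) + 237\right)^{2} = \left(\left(\left(-10 - 125\right) - 56\right) + 237\right)^{2} = \left(\left(-135 - 56\right) + 237\right)^{2} = \left(-191 + 237\right)^{2} = 46^{2} = 2116$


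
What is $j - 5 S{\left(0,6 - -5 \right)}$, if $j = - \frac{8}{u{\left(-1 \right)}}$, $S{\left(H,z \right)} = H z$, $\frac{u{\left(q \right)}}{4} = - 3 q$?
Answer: $- \frac{2}{3} \approx -0.66667$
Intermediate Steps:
$u{\left(q \right)} = - 12 q$ ($u{\left(q \right)} = 4 \left(- 3 q\right) = - 12 q$)
$j = - \frac{2}{3}$ ($j = - \frac{8}{\left(-12\right) \left(-1\right)} = - \frac{8}{12} = \left(-8\right) \frac{1}{12} = - \frac{2}{3} \approx -0.66667$)
$j - 5 S{\left(0,6 - -5 \right)} = - \frac{2}{3} - 5 \cdot 0 \left(6 - -5\right) = - \frac{2}{3} - 5 \cdot 0 \left(6 + 5\right) = - \frac{2}{3} - 5 \cdot 0 \cdot 11 = - \frac{2}{3} - 0 = - \frac{2}{3} + 0 = - \frac{2}{3}$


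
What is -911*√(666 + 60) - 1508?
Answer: -1508 - 10021*√6 ≈ -26054.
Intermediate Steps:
-911*√(666 + 60) - 1508 = -10021*√6 - 1508 = -1508 - 10021*√6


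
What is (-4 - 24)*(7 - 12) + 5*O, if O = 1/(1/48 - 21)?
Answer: 140740/1007 ≈ 139.76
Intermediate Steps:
O = -48/1007 (O = 1/(1/48 - 21) = 1/(-1007/48) = -48/1007 ≈ -0.047666)
(-4 - 24)*(7 - 12) + 5*O = (-4 - 24)*(7 - 12) + 5*(-48/1007) = -28*(-5) - 240/1007 = 140 - 240/1007 = 140740/1007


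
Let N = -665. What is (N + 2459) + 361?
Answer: 2155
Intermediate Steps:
(N + 2459) + 361 = (-665 + 2459) + 361 = 1794 + 361 = 2155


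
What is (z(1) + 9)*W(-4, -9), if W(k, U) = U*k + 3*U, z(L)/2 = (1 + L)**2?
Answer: 153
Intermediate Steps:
z(L) = 2*(1 + L)**2
W(k, U) = 3*U + U*k
(z(1) + 9)*W(-4, -9) = (2*(1 + 1)**2 + 9)*(-9*(3 - 4)) = (2*2**2 + 9)*(-9*(-1)) = (2*4 + 9)*9 = (8 + 9)*9 = 17*9 = 153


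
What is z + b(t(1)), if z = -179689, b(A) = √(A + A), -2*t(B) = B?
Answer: -179689 + I ≈ -1.7969e+5 + 1.0*I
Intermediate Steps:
t(B) = -B/2
b(A) = √2*√A (b(A) = √(2*A) = √2*√A)
z + b(t(1)) = -179689 + √2*√(-½*1) = -179689 + √2*√(-½) = -179689 + √2*(I*√2/2) = -179689 + I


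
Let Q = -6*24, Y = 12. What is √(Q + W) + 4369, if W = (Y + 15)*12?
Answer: 4369 + 6*√5 ≈ 4382.4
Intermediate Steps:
W = 324 (W = (12 + 15)*12 = 27*12 = 324)
Q = -144
√(Q + W) + 4369 = √(-144 + 324) + 4369 = √180 + 4369 = 6*√5 + 4369 = 4369 + 6*√5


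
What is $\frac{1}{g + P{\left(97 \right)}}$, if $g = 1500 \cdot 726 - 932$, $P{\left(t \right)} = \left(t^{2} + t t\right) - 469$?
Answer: $\frac{1}{1106417} \approx 9.0382 \cdot 10^{-7}$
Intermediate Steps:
$P{\left(t \right)} = -469 + 2 t^{2}$ ($P{\left(t \right)} = \left(t^{2} + t^{2}\right) - 469 = 2 t^{2} - 469 = -469 + 2 t^{2}$)
$g = 1088068$ ($g = 1089000 - 932 = 1088068$)
$\frac{1}{g + P{\left(97 \right)}} = \frac{1}{1088068 - \left(469 - 2 \cdot 97^{2}\right)} = \frac{1}{1088068 + \left(-469 + 2 \cdot 9409\right)} = \frac{1}{1088068 + \left(-469 + 18818\right)} = \frac{1}{1088068 + 18349} = \frac{1}{1106417}$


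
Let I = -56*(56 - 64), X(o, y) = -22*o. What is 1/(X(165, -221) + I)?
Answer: -1/3182 ≈ -0.00031427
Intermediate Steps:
I = 448 (I = -56*(-8) = 448)
1/(X(165, -221) + I) = 1/(-22*165 + 448) = 1/(-3630 + 448) = 1/(-3182) = -1/3182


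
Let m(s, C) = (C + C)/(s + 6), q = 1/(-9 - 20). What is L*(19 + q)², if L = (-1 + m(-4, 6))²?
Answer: 7562500/841 ≈ 8992.3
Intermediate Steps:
q = -1/29 (q = 1/(-29) = -1/29 ≈ -0.034483)
m(s, C) = 2*C/(6 + s) (m(s, C) = (2*C)/(6 + s) = 2*C/(6 + s))
L = 25 (L = (-1 + 2*6/(6 - 4))² = (-1 + 2*6/2)² = (-1 + 2*6*(½))² = (-1 + 6)² = 5² = 25)
L*(19 + q)² = 25*(19 - 1/29)² = 25*(550/29)² = 25*(302500/841) = 7562500/841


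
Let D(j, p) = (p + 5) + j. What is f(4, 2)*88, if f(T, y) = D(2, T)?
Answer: 968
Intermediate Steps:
D(j, p) = 5 + j + p (D(j, p) = (5 + p) + j = 5 + j + p)
f(T, y) = 7 + T (f(T, y) = 5 + 2 + T = 7 + T)
f(4, 2)*88 = (7 + 4)*88 = 11*88 = 968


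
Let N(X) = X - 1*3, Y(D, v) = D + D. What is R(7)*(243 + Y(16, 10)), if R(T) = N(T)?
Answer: 1100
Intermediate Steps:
Y(D, v) = 2*D
N(X) = -3 + X (N(X) = X - 3 = -3 + X)
R(T) = -3 + T
R(7)*(243 + Y(16, 10)) = (-3 + 7)*(243 + 2*16) = 4*(243 + 32) = 4*275 = 1100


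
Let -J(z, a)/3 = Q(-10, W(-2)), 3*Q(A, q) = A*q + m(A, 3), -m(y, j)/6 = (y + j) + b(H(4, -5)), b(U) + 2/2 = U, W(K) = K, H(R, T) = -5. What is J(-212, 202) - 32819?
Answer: -32917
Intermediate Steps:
b(U) = -1 + U
m(y, j) = 36 - 6*j - 6*y (m(y, j) = -6*((y + j) + (-1 - 5)) = -6*((j + y) - 6) = -6*(-6 + j + y) = 36 - 6*j - 6*y)
Q(A, q) = 6 - 2*A + A*q/3 (Q(A, q) = (A*q + (36 - 6*3 - 6*A))/3 = (A*q + (36 - 18 - 6*A))/3 = (A*q + (18 - 6*A))/3 = (18 - 6*A + A*q)/3 = 6 - 2*A + A*q/3)
J(z, a) = -98 (J(z, a) = -3*(6 - 2*(-10) + (⅓)*(-10)*(-2)) = -3*(6 + 20 + 20/3) = -3*98/3 = -98)
J(-212, 202) - 32819 = -98 - 32819 = -32917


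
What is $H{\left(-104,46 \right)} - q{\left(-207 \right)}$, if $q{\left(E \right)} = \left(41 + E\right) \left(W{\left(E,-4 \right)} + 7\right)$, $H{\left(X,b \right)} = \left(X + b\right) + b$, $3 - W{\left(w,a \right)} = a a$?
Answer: $-1008$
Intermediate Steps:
$W{\left(w,a \right)} = 3 - a^{2}$ ($W{\left(w,a \right)} = 3 - a a = 3 - a^{2}$)
$H{\left(X,b \right)} = X + 2 b$
$q{\left(E \right)} = -246 - 6 E$ ($q{\left(E \right)} = \left(41 + E\right) \left(\left(3 - \left(-4\right)^{2}\right) + 7\right) = \left(41 + E\right) \left(\left(3 - 16\right) + 7\right) = \left(41 + E\right) \left(-13 + 7\right) = \left(41 + E\right) \left(-6\right) = -246 - 6 E$)
$H{\left(-104,46 \right)} - q{\left(-207 \right)} = \left(-104 + 2 \cdot 46\right) - \left(-246 - -1242\right) = \left(-104 + 92\right) - \left(-246 + 1242\right) = -12 - 996 = -1008$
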